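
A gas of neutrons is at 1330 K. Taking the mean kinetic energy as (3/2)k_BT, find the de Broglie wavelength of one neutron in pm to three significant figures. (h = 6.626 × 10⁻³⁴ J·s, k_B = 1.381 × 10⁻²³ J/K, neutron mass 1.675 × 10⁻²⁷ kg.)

λ = 69.0 pm

KE = (3/2)k_BT = 1.5 × 1.381 × 10⁻²³ × 1330 = 2.755 × 10⁻²⁰ J.
p = √(2mKE) = √(2 × 1.675 × 10⁻²⁷ × 2.755 × 10⁻²⁰) = 9.607 × 10⁻²⁴ kg·m/s.
λ = h/p = 6.90 × 10⁻¹¹ m = 69.0 pm.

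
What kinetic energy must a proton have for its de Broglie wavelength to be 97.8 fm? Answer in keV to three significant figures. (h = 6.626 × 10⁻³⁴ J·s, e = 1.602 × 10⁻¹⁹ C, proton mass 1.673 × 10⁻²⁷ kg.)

p = h/λ = 6.626 × 10⁻³⁴ / 9.780 × 10⁻¹⁴ = 6.775 × 10⁻²¹ kg·m/s.
KE = p²/(2m) = (6.775 × 10⁻²¹)² / (2 × 1.673 × 10⁻²⁷) = 1.372 × 10⁻¹⁴ J = 85.6 keV.

KE = 85.6 keV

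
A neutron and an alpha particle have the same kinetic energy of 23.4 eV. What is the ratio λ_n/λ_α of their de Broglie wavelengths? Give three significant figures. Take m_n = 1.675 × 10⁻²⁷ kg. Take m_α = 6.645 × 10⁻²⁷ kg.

At fixed KE, p = √(2mKE) so λ = h/p ∝ 1/√m.
λ_n/λ_α = √(m_α/m_n) = √(6.645 × 10⁻²⁷/1.675 × 10⁻²⁷) = √(3.967) = 1.99.

λ_n/λ_α = 1.99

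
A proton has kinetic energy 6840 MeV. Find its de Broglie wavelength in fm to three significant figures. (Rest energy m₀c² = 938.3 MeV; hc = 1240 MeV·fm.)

Total energy E = KE + m₀c² = 6840 + 938.3 = 7778.3 MeV.
(pc)² = E² − (m₀c²)² = (7778.3)² − (938.3)² = 5.962 × 10⁷ MeV², so pc = 7721 MeV.
λ = hc/(pc) = 1240 MeV·fm / 7721 MeV = 0.161 fm.

λ = 0.161 fm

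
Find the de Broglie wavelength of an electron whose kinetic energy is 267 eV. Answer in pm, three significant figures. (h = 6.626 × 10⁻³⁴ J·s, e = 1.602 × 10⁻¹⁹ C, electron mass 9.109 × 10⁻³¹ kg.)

KE = 267 eV = 4.277 × 10⁻¹⁷ J.
p = √(2mKE) = √(2 × 9.109 × 10⁻³¹ × 4.277 × 10⁻¹⁷) = 8.827 × 10⁻²⁴ kg·m/s.
λ = h/p = 6.626 × 10⁻³⁴ / 8.827 × 10⁻²⁴ = 7.51 × 10⁻¹¹ m = 75.1 pm.

λ = 75.1 pm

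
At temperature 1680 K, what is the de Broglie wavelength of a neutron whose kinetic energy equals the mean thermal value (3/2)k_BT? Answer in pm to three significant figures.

λ = 61.4 pm

KE = (3/2)k_BT = 1.5 × 1.381 × 10⁻²³ × 1680 = 3.480 × 10⁻²⁰ J.
p = √(2mKE) = √(2 × 1.675 × 10⁻²⁷ × 3.480 × 10⁻²⁰) = 1.080 × 10⁻²³ kg·m/s.
λ = h/p = 6.14 × 10⁻¹¹ m = 61.4 pm.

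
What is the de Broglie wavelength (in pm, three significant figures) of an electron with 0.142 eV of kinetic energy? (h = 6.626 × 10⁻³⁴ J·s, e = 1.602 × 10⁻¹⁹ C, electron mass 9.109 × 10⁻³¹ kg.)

λ = 3250 pm

KE = 0.142 eV = 2.275 × 10⁻²⁰ J.
p = √(2mKE) = √(2 × 9.109 × 10⁻³¹ × 2.275 × 10⁻²⁰) = 2.036 × 10⁻²⁵ kg·m/s.
λ = h/p = 6.626 × 10⁻³⁴ / 2.036 × 10⁻²⁵ = 3.25 × 10⁻⁹ m = 3250 pm.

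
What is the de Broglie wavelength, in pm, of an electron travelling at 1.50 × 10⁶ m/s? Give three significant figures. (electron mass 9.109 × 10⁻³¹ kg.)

λ = 485 pm

p = mv = 9.109 × 10⁻³¹ × 1.50 × 10⁶ = 1.366 × 10⁻²⁴ kg·m/s.
λ = h/p = 6.626 × 10⁻³⁴ / 1.366 × 10⁻²⁴ = 4.85 × 10⁻¹⁰ m = 485 pm.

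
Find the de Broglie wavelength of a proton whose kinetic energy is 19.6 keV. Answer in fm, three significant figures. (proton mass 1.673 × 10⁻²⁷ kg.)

λ = 204 fm

KE = 19.6 keV = 3.140 × 10⁻¹⁵ J.
p = √(2mKE) = √(2 × 1.673 × 10⁻²⁷ × 3.140 × 10⁻¹⁵) = 3.241 × 10⁻²¹ kg·m/s.
λ = h/p = 6.626 × 10⁻³⁴ / 3.241 × 10⁻²¹ = 2.04 × 10⁻¹³ m = 204 fm.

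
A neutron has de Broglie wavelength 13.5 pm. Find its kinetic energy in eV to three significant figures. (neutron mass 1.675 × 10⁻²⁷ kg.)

KE = 4.49 eV

p = h/λ = 6.626 × 10⁻³⁴ / 1.350 × 10⁻¹¹ = 4.908 × 10⁻²³ kg·m/s.
KE = p²/(2m) = (4.908 × 10⁻²³)² / (2 × 1.675 × 10⁻²⁷) = 7.191 × 10⁻¹⁹ J = 4.49 eV.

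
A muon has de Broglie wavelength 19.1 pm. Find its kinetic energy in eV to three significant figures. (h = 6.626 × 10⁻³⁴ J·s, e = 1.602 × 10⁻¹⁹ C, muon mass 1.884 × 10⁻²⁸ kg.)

KE = 19.9 eV

p = h/λ = 6.626 × 10⁻³⁴ / 1.910 × 10⁻¹¹ = 3.469 × 10⁻²³ kg·m/s.
KE = p²/(2m) = (3.469 × 10⁻²³)² / (2 × 1.884 × 10⁻²⁸) = 3.194 × 10⁻¹⁸ J = 19.9 eV.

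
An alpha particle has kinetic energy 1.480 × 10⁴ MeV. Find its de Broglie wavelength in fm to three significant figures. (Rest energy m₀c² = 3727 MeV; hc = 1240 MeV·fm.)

λ = 0.0683 fm

Total energy E = KE + m₀c² = 1.480 × 10⁴ + 3727 = 18527 MeV.
(pc)² = E² − (m₀c²)² = (18527)² − (3727)² = 3.294 × 10⁸ MeV², so pc = 1.815 × 10⁴ MeV.
λ = hc/(pc) = 1240 MeV·fm / 1.815 × 10⁴ MeV = 0.0683 fm.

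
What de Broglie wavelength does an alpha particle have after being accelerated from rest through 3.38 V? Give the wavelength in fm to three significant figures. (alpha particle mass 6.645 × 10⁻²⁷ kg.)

λ = 5520 fm

KE = 2eV = 2 × 1.602 × 10⁻¹⁹ × 3.380 = 1.083 × 10⁻¹⁸ J.
p = √(2mKE) = √(2 × 6.645 × 10⁻²⁷ × 1.083 × 10⁻¹⁸) = 1.200 × 10⁻²² kg·m/s.
λ = h/p = 6.626 × 10⁻³⁴ / 1.200 × 10⁻²² = 5.52 × 10⁻¹² m = 5520 fm.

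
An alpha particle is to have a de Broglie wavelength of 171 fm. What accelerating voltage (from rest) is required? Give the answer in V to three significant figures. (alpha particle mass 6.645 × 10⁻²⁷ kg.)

V = 3530 V

p = h/λ = 6.626 × 10⁻³⁴ / 1.710 × 10⁻¹³ = 3.875 × 10⁻²¹ kg·m/s.
KE = p²/(2m) = 1.130 × 10⁻¹⁵ J.
V = KE/2e = 1.130 × 10⁻¹⁵ / (2 × 1.602 × 10⁻¹⁹) = 3530 V.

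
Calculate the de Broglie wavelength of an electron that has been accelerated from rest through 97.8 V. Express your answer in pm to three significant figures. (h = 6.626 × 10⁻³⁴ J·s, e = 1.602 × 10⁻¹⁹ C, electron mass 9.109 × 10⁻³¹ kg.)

KE = eV = 1.602 × 10⁻¹⁹ × 97.80 = 1.567 × 10⁻¹⁷ J.
p = √(2mKE) = √(2 × 9.109 × 10⁻³¹ × 1.567 × 10⁻¹⁷) = 5.343 × 10⁻²⁴ kg·m/s.
λ = h/p = 6.626 × 10⁻³⁴ / 5.343 × 10⁻²⁴ = 1.24 × 10⁻¹⁰ m = 124 pm.

λ = 124 pm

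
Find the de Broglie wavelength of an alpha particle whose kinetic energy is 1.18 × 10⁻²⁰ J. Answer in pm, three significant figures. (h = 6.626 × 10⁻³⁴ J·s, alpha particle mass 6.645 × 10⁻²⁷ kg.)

λ = 52.9 pm

p = √(2mKE) = √(2 × 6.645 × 10⁻²⁷ × 1.180 × 10⁻²⁰) = 1.252 × 10⁻²³ kg·m/s.
λ = h/p = 6.626 × 10⁻³⁴ / 1.252 × 10⁻²³ = 5.29 × 10⁻¹¹ m = 52.9 pm.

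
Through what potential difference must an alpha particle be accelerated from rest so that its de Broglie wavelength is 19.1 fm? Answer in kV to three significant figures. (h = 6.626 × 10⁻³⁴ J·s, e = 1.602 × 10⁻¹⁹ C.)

V = 283 kV

p = h/λ = 6.626 × 10⁻³⁴ / 1.910 × 10⁻¹⁴ = 3.469 × 10⁻²⁰ kg·m/s.
KE = p²/(2m) = 9.055 × 10⁻¹⁴ J.
V = KE/2e = 9.055 × 10⁻¹⁴ / (2 × 1.602 × 10⁻¹⁹) = 283 kV.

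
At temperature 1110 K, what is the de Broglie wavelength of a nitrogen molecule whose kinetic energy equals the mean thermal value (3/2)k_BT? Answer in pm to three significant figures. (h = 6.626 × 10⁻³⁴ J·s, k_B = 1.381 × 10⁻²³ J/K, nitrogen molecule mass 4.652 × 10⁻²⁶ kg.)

KE = (3/2)k_BT = 1.5 × 1.381 × 10⁻²³ × 1110 = 2.299 × 10⁻²⁰ J.
p = √(2mKE) = √(2 × 4.652 × 10⁻²⁶ × 2.299 × 10⁻²⁰) = 4.625 × 10⁻²³ kg·m/s.
λ = h/p = 1.43 × 10⁻¹¹ m = 14.3 pm.

λ = 14.3 pm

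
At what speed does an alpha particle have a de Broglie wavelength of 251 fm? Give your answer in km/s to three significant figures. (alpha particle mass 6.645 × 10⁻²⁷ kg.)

v = 397 km/s

p = h/λ = 6.626 × 10⁻³⁴ / 2.510 × 10⁻¹³ = 2.640 × 10⁻²¹ kg·m/s.
v = p/m = 2.640 × 10⁻²¹ / 6.645 × 10⁻²⁷ = 3.97 × 10⁵ m/s = 397 km/s.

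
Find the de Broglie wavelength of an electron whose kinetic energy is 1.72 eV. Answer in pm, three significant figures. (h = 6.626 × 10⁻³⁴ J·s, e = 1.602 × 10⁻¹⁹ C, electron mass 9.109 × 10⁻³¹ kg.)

KE = 1.72 eV = 2.755 × 10⁻¹⁹ J.
p = √(2mKE) = √(2 × 9.109 × 10⁻³¹ × 2.755 × 10⁻¹⁹) = 7.085 × 10⁻²⁵ kg·m/s.
λ = h/p = 6.626 × 10⁻³⁴ / 7.085 × 10⁻²⁵ = 9.35 × 10⁻¹⁰ m = 935 pm.

λ = 935 pm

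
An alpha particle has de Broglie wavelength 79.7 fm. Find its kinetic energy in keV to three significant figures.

KE = 32.5 keV

p = h/λ = 6.626 × 10⁻³⁴ / 7.970 × 10⁻¹⁴ = 8.314 × 10⁻²¹ kg·m/s.
KE = p²/(2m) = (8.314 × 10⁻²¹)² / (2 × 6.645 × 10⁻²⁷) = 5.201 × 10⁻¹⁵ J = 32.5 keV.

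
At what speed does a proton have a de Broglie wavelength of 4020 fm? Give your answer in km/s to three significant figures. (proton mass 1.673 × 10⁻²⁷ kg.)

p = h/λ = 6.626 × 10⁻³⁴ / 4.020 × 10⁻¹² = 1.648 × 10⁻²² kg·m/s.
v = p/m = 1.648 × 10⁻²² / 1.673 × 10⁻²⁷ = 9.85 × 10⁴ m/s = 98.5 km/s.

v = 98.5 km/s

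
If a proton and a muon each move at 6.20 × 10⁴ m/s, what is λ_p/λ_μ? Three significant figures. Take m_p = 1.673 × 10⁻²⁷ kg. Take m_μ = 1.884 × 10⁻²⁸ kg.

At fixed v, p = mv so λ = h/(mv) ∝ 1/m.
λ_p/λ_μ = m_μ/m_p = 1.884 × 10⁻²⁸/1.673 × 10⁻²⁷ = 0.113.

λ_p/λ_μ = 0.113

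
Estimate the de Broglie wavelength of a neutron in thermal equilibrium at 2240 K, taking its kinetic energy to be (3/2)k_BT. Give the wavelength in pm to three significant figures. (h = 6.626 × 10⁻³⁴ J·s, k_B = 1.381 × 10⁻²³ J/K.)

KE = (3/2)k_BT = 1.5 × 1.381 × 10⁻²³ × 2240 = 4.640 × 10⁻²⁰ J.
p = √(2mKE) = √(2 × 1.675 × 10⁻²⁷ × 4.640 × 10⁻²⁰) = 1.247 × 10⁻²³ kg·m/s.
λ = h/p = 5.31 × 10⁻¹¹ m = 53.1 pm.

λ = 53.1 pm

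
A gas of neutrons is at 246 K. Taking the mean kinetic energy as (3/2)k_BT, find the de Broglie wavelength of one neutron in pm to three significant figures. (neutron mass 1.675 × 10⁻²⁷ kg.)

KE = (3/2)k_BT = 1.5 × 1.381 × 10⁻²³ × 246 = 5.096 × 10⁻²¹ J.
p = √(2mKE) = √(2 × 1.675 × 10⁻²⁷ × 5.096 × 10⁻²¹) = 4.132 × 10⁻²⁴ kg·m/s.
λ = h/p = 1.60 × 10⁻¹⁰ m = 160 pm.

λ = 160 pm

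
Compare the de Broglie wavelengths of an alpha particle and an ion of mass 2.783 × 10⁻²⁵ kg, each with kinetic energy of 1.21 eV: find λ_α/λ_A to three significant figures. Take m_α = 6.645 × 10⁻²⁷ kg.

λ_α/λ_A = 6.47

At fixed KE, p = √(2mKE) so λ = h/p ∝ 1/√m.
λ_α/λ_A = √(m_A/m_α) = √(2.783 × 10⁻²⁵/6.645 × 10⁻²⁷) = √(41.88) = 6.47.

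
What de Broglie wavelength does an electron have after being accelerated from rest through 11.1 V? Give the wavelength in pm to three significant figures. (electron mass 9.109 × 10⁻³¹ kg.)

KE = eV = 1.602 × 10⁻¹⁹ × 11.10 = 1.778 × 10⁻¹⁸ J.
p = √(2mKE) = √(2 × 9.109 × 10⁻³¹ × 1.778 × 10⁻¹⁸) = 1.800 × 10⁻²⁴ kg·m/s.
λ = h/p = 6.626 × 10⁻³⁴ / 1.800 × 10⁻²⁴ = 3.68 × 10⁻¹⁰ m = 368 pm.

λ = 368 pm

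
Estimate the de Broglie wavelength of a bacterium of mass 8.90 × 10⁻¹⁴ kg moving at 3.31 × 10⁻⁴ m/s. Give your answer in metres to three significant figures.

λ = 2.25 × 10⁻¹⁷ m

p = mv = 8.90 × 10⁻¹⁴ × 3.31 × 10⁻⁴ = 2.946 × 10⁻¹⁷ kg·m/s.
λ = h/p = 6.626 × 10⁻³⁴ / 2.946 × 10⁻¹⁷ = 2.25 × 10⁻¹⁷ m.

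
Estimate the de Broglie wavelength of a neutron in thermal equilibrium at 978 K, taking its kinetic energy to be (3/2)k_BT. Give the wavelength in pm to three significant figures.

λ = 80.4 pm

KE = (3/2)k_BT = 1.5 × 1.381 × 10⁻²³ × 978 = 2.026 × 10⁻²⁰ J.
p = √(2mKE) = √(2 × 1.675 × 10⁻²⁷ × 2.026 × 10⁻²⁰) = 8.238 × 10⁻²⁴ kg·m/s.
λ = h/p = 8.04 × 10⁻¹¹ m = 80.4 pm.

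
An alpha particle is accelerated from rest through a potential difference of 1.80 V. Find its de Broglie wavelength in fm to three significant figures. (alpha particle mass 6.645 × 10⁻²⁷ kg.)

KE = 2eV = 2 × 1.602 × 10⁻¹⁹ × 1.800 = 5.767 × 10⁻¹⁹ J.
p = √(2mKE) = √(2 × 6.645 × 10⁻²⁷ × 5.767 × 10⁻¹⁹) = 8.755 × 10⁻²³ kg·m/s.
λ = h/p = 6.626 × 10⁻³⁴ / 8.755 × 10⁻²³ = 7.57 × 10⁻¹² m = 7570 fm.

λ = 7570 fm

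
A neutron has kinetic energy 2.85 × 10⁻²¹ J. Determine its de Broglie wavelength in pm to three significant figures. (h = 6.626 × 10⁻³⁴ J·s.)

λ = 214 pm

p = √(2mKE) = √(2 × 1.675 × 10⁻²⁷ × 2.850 × 10⁻²¹) = 3.090 × 10⁻²⁴ kg·m/s.
λ = h/p = 6.626 × 10⁻³⁴ / 3.090 × 10⁻²⁴ = 2.14 × 10⁻¹⁰ m = 214 pm.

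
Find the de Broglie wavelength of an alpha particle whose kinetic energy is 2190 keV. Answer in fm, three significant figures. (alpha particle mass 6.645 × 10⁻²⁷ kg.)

λ = 9.70 fm

KE = 2190 keV = 3.508 × 10⁻¹³ J.
p = √(2mKE) = √(2 × 6.645 × 10⁻²⁷ × 3.508 × 10⁻¹³) = 6.828 × 10⁻²⁰ kg·m/s.
λ = h/p = 6.626 × 10⁻³⁴ / 6.828 × 10⁻²⁰ = 9.70 × 10⁻¹⁵ m = 9.70 fm.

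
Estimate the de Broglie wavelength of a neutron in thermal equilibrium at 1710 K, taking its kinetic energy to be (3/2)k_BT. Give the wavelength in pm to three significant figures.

λ = 60.8 pm

KE = (3/2)k_BT = 1.5 × 1.381 × 10⁻²³ × 1710 = 3.542 × 10⁻²⁰ J.
p = √(2mKE) = √(2 × 1.675 × 10⁻²⁷ × 3.542 × 10⁻²⁰) = 1.089 × 10⁻²³ kg·m/s.
λ = h/p = 6.08 × 10⁻¹¹ m = 60.8 pm.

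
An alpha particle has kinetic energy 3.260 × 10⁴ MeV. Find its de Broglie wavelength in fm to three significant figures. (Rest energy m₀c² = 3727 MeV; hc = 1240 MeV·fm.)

λ = 0.0343 fm

Total energy E = KE + m₀c² = 3.260 × 10⁴ + 3727 = 36327 MeV.
(pc)² = E² − (m₀c²)² = (36327)² − (3727)² = 1.306 × 10⁹ MeV², so pc = 3.614 × 10⁴ MeV.
λ = hc/(pc) = 1240 MeV·fm / 3.614 × 10⁴ MeV = 0.0343 fm.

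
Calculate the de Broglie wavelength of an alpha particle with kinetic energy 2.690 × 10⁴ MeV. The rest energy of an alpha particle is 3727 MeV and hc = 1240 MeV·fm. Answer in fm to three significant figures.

Total energy E = KE + m₀c² = 2.690 × 10⁴ + 3727 = 30627 MeV.
(pc)² = E² − (m₀c²)² = (30627)² − (3727)² = 9.241 × 10⁸ MeV², so pc = 3.040 × 10⁴ MeV.
λ = hc/(pc) = 1240 MeV·fm / 3.040 × 10⁴ MeV = 0.0408 fm.

λ = 0.0408 fm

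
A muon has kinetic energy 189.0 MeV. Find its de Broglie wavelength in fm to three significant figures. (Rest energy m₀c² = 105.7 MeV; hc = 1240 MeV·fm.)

Total energy E = KE + m₀c² = 189.0 + 105.7 = 294.7 MeV.
(pc)² = E² − (m₀c²)² = (294.7)² − (105.7)² = 7.568 × 10⁴ MeV², so pc = 275.1 MeV.
λ = hc/(pc) = 1240 MeV·fm / 275.1 MeV = 4.51 fm.

λ = 4.51 fm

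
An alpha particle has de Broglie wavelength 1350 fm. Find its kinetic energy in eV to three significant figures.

p = h/λ = 6.626 × 10⁻³⁴ / 1.350 × 10⁻¹² = 4.908 × 10⁻²² kg·m/s.
KE = p²/(2m) = (4.908 × 10⁻²²)² / (2 × 6.645 × 10⁻²⁷) = 1.813 × 10⁻¹⁷ J = 113 eV.

KE = 113 eV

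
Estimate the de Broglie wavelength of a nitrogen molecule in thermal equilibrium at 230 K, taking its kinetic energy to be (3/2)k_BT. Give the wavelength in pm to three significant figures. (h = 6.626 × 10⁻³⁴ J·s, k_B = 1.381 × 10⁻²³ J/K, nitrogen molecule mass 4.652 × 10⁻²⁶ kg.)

KE = (3/2)k_BT = 1.5 × 1.381 × 10⁻²³ × 230 = 4.764 × 10⁻²¹ J.
p = √(2mKE) = √(2 × 4.652 × 10⁻²⁶ × 4.764 × 10⁻²¹) = 2.105 × 10⁻²³ kg·m/s.
λ = h/p = 3.15 × 10⁻¹¹ m = 31.5 pm.

λ = 31.5 pm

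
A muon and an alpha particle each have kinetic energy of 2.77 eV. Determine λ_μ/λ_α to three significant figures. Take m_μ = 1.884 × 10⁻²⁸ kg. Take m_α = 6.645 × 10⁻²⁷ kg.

λ_μ/λ_α = 5.94

At fixed KE, p = √(2mKE) so λ = h/p ∝ 1/√m.
λ_μ/λ_α = √(m_α/m_μ) = √(6.645 × 10⁻²⁷/1.884 × 10⁻²⁸) = √(35.27) = 5.94.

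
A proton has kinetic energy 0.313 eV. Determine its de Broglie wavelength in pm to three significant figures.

KE = 0.313 eV = 5.014 × 10⁻²⁰ J.
p = √(2mKE) = √(2 × 1.673 × 10⁻²⁷ × 5.014 × 10⁻²⁰) = 1.295 × 10⁻²³ kg·m/s.
λ = h/p = 6.626 × 10⁻³⁴ / 1.295 × 10⁻²³ = 5.12 × 10⁻¹¹ m = 51.2 pm.

λ = 51.2 pm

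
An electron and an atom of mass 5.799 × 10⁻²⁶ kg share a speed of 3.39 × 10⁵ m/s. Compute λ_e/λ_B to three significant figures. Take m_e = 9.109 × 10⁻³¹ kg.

λ_e/λ_B = 6.37 × 10⁴

At fixed v, p = mv so λ = h/(mv) ∝ 1/m.
λ_e/λ_B = m_B/m_e = 5.799 × 10⁻²⁶/9.109 × 10⁻³¹ = 6.37 × 10⁴.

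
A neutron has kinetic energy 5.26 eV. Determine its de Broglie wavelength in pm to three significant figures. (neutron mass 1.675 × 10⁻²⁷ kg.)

KE = 5.26 eV = 8.427 × 10⁻¹⁹ J.
p = √(2mKE) = √(2 × 1.675 × 10⁻²⁷ × 8.427 × 10⁻¹⁹) = 5.313 × 10⁻²³ kg·m/s.
λ = h/p = 6.626 × 10⁻³⁴ / 5.313 × 10⁻²³ = 1.25 × 10⁻¹¹ m = 12.5 pm.

λ = 12.5 pm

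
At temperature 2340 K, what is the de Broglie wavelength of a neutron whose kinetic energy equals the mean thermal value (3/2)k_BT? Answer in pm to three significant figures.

λ = 52.0 pm

KE = (3/2)k_BT = 1.5 × 1.381 × 10⁻²³ × 2340 = 4.847 × 10⁻²⁰ J.
p = √(2mKE) = √(2 × 1.675 × 10⁻²⁷ × 4.847 × 10⁻²⁰) = 1.274 × 10⁻²³ kg·m/s.
λ = h/p = 5.20 × 10⁻¹¹ m = 52.0 pm.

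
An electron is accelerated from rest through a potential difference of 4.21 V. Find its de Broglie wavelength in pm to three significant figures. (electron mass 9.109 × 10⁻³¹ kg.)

KE = eV = 1.602 × 10⁻¹⁹ × 4.210 = 6.744 × 10⁻¹⁹ J.
p = √(2mKE) = √(2 × 9.109 × 10⁻³¹ × 6.744 × 10⁻¹⁹) = 1.108 × 10⁻²⁴ kg·m/s.
λ = h/p = 6.626 × 10⁻³⁴ / 1.108 × 10⁻²⁴ = 5.98 × 10⁻¹⁰ m = 598 pm.

λ = 598 pm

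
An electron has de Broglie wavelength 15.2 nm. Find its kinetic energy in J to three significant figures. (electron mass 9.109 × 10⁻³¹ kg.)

p = h/λ = 6.626 × 10⁻³⁴ / 1.520 × 10⁻⁸ = 4.359 × 10⁻²⁶ kg·m/s.
KE = p²/(2m) = (4.359 × 10⁻²⁶)² / (2 × 9.109 × 10⁻³¹) = 1.043 × 10⁻²¹ J = 1.04 × 10⁻²¹ J.

KE = 1.04 × 10⁻²¹ J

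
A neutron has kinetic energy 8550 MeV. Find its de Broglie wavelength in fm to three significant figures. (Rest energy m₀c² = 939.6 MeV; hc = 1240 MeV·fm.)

λ = 0.131 fm

Total energy E = KE + m₀c² = 8550 + 939.6 = 9489.6 MeV.
(pc)² = E² − (m₀c²)² = (9489.6)² − (939.6)² = 8.917 × 10⁷ MeV², so pc = 9443 MeV.
λ = hc/(pc) = 1240 MeV·fm / 9443 MeV = 0.131 fm.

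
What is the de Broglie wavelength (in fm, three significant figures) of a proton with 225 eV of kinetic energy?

KE = 225 eV = 3.605 × 10⁻¹⁷ J.
p = √(2mKE) = √(2 × 1.673 × 10⁻²⁷ × 3.605 × 10⁻¹⁷) = 3.473 × 10⁻²² kg·m/s.
λ = h/p = 6.626 × 10⁻³⁴ / 3.473 × 10⁻²² = 1.91 × 10⁻¹² m = 1910 fm.

λ = 1910 fm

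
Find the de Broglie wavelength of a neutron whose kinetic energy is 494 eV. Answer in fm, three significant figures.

λ = 1290 fm

KE = 494 eV = 7.914 × 10⁻¹⁷ J.
p = √(2mKE) = √(2 × 1.675 × 10⁻²⁷ × 7.914 × 10⁻¹⁷) = 5.149 × 10⁻²² kg·m/s.
λ = h/p = 6.626 × 10⁻³⁴ / 5.149 × 10⁻²² = 1.29 × 10⁻¹² m = 1290 fm.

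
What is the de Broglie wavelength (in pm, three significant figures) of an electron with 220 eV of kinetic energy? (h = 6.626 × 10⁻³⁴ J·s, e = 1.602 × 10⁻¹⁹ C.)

KE = 220 eV = 3.524 × 10⁻¹⁷ J.
p = √(2mKE) = √(2 × 9.109 × 10⁻³¹ × 3.524 × 10⁻¹⁷) = 8.013 × 10⁻²⁴ kg·m/s.
λ = h/p = 6.626 × 10⁻³⁴ / 8.013 × 10⁻²⁴ = 8.27 × 10⁻¹¹ m = 82.7 pm.

λ = 82.7 pm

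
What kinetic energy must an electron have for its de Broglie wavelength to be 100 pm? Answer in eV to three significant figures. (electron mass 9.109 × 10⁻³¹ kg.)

KE = 150 eV

p = h/λ = 6.626 × 10⁻³⁴ / 1.000 × 10⁻¹⁰ = 6.626 × 10⁻²⁴ kg·m/s.
KE = p²/(2m) = (6.626 × 10⁻²⁴)² / (2 × 9.109 × 10⁻³¹) = 2.410 × 10⁻¹⁷ J = 150 eV.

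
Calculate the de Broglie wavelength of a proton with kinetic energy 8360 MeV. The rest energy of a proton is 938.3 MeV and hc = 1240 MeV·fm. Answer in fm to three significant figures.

λ = 0.134 fm

Total energy E = KE + m₀c² = 8360 + 938.3 = 9298.3 MeV.
(pc)² = E² − (m₀c²)² = (9298.3)² − (938.3)² = 8.558 × 10⁷ MeV², so pc = 9251 MeV.
λ = hc/(pc) = 1240 MeV·fm / 9251 MeV = 0.134 fm.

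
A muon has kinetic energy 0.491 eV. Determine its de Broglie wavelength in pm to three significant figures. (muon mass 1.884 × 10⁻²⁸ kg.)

KE = 0.491 eV = 7.866 × 10⁻²⁰ J.
p = √(2mKE) = √(2 × 1.884 × 10⁻²⁸ × 7.866 × 10⁻²⁰) = 5.444 × 10⁻²⁴ kg·m/s.
λ = h/p = 6.626 × 10⁻³⁴ / 5.444 × 10⁻²⁴ = 1.22 × 10⁻¹⁰ m = 122 pm.

λ = 122 pm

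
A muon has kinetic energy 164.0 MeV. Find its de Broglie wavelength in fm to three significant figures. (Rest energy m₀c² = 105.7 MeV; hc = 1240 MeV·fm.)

Total energy E = KE + m₀c² = 164.0 + 105.7 = 269.7 MeV.
(pc)² = E² − (m₀c²)² = (269.7)² − (105.7)² = 6.157 × 10⁴ MeV², so pc = 248.1 MeV.
λ = hc/(pc) = 1240 MeV·fm / 248.1 MeV = 5.00 fm.

λ = 5.00 fm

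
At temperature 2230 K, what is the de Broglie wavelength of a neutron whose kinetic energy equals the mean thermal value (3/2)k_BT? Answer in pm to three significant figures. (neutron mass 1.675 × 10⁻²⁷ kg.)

λ = 53.3 pm

KE = (3/2)k_BT = 1.5 × 1.381 × 10⁻²³ × 2230 = 4.619 × 10⁻²⁰ J.
p = √(2mKE) = √(2 × 1.675 × 10⁻²⁷ × 4.619 × 10⁻²⁰) = 1.244 × 10⁻²³ kg·m/s.
λ = h/p = 5.33 × 10⁻¹¹ m = 53.3 pm.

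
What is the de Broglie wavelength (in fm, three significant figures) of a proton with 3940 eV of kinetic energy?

KE = 3940 eV = 6.312 × 10⁻¹⁶ J.
p = √(2mKE) = √(2 × 1.673 × 10⁻²⁷ × 6.312 × 10⁻¹⁶) = 1.453 × 10⁻²¹ kg·m/s.
λ = h/p = 6.626 × 10⁻³⁴ / 1.453 × 10⁻²¹ = 4.56 × 10⁻¹³ m = 456 fm.

λ = 456 fm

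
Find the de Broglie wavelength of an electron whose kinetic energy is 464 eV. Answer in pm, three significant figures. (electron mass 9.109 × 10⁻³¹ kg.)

λ = 56.9 pm

KE = 464 eV = 7.433 × 10⁻¹⁷ J.
p = √(2mKE) = √(2 × 9.109 × 10⁻³¹ × 7.433 × 10⁻¹⁷) = 1.164 × 10⁻²³ kg·m/s.
λ = h/p = 6.626 × 10⁻³⁴ / 1.164 × 10⁻²³ = 5.69 × 10⁻¹¹ m = 56.9 pm.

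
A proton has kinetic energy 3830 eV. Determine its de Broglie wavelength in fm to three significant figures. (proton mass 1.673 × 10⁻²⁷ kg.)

KE = 3830 eV = 6.136 × 10⁻¹⁶ J.
p = √(2mKE) = √(2 × 1.673 × 10⁻²⁷ × 6.136 × 10⁻¹⁶) = 1.433 × 10⁻²¹ kg·m/s.
λ = h/p = 6.626 × 10⁻³⁴ / 1.433 × 10⁻²¹ = 4.62 × 10⁻¹³ m = 462 fm.

λ = 462 fm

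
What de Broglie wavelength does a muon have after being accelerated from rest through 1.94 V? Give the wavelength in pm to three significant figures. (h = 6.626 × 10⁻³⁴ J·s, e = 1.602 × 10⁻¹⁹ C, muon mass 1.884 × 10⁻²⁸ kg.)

λ = 61.2 pm

KE = eV = 1.602 × 10⁻¹⁹ × 1.940 = 3.108 × 10⁻¹⁹ J.
p = √(2mKE) = √(2 × 1.884 × 10⁻²⁸ × 3.108 × 10⁻¹⁹) = 1.082 × 10⁻²³ kg·m/s.
λ = h/p = 6.626 × 10⁻³⁴ / 1.082 × 10⁻²³ = 6.12 × 10⁻¹¹ m = 61.2 pm.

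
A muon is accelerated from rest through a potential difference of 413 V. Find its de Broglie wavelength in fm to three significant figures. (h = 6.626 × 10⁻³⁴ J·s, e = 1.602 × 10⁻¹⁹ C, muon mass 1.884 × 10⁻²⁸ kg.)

KE = eV = 1.602 × 10⁻¹⁹ × 413.0 = 6.616 × 10⁻¹⁷ J.
p = √(2mKE) = √(2 × 1.884 × 10⁻²⁸ × 6.616 × 10⁻¹⁷) = 1.579 × 10⁻²² kg·m/s.
λ = h/p = 6.626 × 10⁻³⁴ / 1.579 × 10⁻²² = 4.20 × 10⁻¹² m = 4200 fm.

λ = 4200 fm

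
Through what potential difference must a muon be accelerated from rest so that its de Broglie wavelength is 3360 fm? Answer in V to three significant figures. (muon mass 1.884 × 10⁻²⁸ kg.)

V = 644 V

p = h/λ = 6.626 × 10⁻³⁴ / 3.360 × 10⁻¹² = 1.972 × 10⁻²² kg·m/s.
KE = p²/(2m) = 1.032 × 10⁻¹⁶ J.
V = KE/e = 1.032 × 10⁻¹⁶ / (1.602 × 10⁻¹⁹) = 644 V.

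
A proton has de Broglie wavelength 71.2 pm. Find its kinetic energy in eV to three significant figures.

p = h/λ = 6.626 × 10⁻³⁴ / 7.120 × 10⁻¹¹ = 9.306 × 10⁻²⁴ kg·m/s.
KE = p²/(2m) = (9.306 × 10⁻²⁴)² / (2 × 1.673 × 10⁻²⁷) = 2.588 × 10⁻²⁰ J = 0.162 eV.

KE = 0.162 eV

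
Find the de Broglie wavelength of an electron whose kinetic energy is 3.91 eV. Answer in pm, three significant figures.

KE = 3.91 eV = 6.264 × 10⁻¹⁹ J.
p = √(2mKE) = √(2 × 9.109 × 10⁻³¹ × 6.264 × 10⁻¹⁹) = 1.068 × 10⁻²⁴ kg·m/s.
λ = h/p = 6.626 × 10⁻³⁴ / 1.068 × 10⁻²⁴ = 6.20 × 10⁻¹⁰ m = 620 pm.

λ = 620 pm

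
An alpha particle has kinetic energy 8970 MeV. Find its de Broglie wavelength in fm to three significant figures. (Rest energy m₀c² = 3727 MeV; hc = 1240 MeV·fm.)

Total energy E = KE + m₀c² = 8970 + 3727 = 12697 MeV.
(pc)² = E² − (m₀c²)² = (12697)² − (3727)² = 1.473 × 10⁸ MeV², so pc = 1.214 × 10⁴ MeV.
λ = hc/(pc) = 1240 MeV·fm / 1.214 × 10⁴ MeV = 0.102 fm.

λ = 0.102 fm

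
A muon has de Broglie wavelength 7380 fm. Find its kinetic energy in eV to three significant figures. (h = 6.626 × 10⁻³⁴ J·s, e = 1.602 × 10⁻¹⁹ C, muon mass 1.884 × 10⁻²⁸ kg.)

p = h/λ = 6.626 × 10⁻³⁴ / 7.380 × 10⁻¹² = 8.978 × 10⁻²³ kg·m/s.
KE = p²/(2m) = (8.978 × 10⁻²³)² / (2 × 1.884 × 10⁻²⁸) = 2.139 × 10⁻¹⁷ J = 134 eV.

KE = 134 eV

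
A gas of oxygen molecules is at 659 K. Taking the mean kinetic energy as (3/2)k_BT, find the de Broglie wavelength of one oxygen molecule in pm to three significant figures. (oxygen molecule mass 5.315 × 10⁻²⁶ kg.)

KE = (3/2)k_BT = 1.5 × 1.381 × 10⁻²³ × 659 = 1.365 × 10⁻²⁰ J.
p = √(2mKE) = √(2 × 5.315 × 10⁻²⁶ × 1.365 × 10⁻²⁰) = 3.809 × 10⁻²³ kg·m/s.
λ = h/p = 1.74 × 10⁻¹¹ m = 17.4 pm.

λ = 17.4 pm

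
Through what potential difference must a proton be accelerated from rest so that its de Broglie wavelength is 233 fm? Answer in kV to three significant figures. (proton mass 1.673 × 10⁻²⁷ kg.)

V = 15.1 kV

p = h/λ = 6.626 × 10⁻³⁴ / 2.330 × 10⁻¹³ = 2.844 × 10⁻²¹ kg·m/s.
KE = p²/(2m) = 2.417 × 10⁻¹⁵ J.
V = KE/e = 2.417 × 10⁻¹⁵ / (1.602 × 10⁻¹⁹) = 15.1 kV.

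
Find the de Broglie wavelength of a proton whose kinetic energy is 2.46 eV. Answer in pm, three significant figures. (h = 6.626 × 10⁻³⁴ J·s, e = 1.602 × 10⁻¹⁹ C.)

λ = 18.2 pm

KE = 2.46 eV = 3.941 × 10⁻¹⁹ J.
p = √(2mKE) = √(2 × 1.673 × 10⁻²⁷ × 3.941 × 10⁻¹⁹) = 3.631 × 10⁻²³ kg·m/s.
λ = h/p = 6.626 × 10⁻³⁴ / 3.631 × 10⁻²³ = 1.82 × 10⁻¹¹ m = 18.2 pm.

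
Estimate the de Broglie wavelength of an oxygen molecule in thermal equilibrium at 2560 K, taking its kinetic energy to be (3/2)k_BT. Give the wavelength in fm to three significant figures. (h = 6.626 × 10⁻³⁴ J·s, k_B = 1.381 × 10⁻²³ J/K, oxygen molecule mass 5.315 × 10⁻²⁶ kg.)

KE = (3/2)k_BT = 1.5 × 1.381 × 10⁻²³ × 2560 = 5.303 × 10⁻²⁰ J.
p = √(2mKE) = √(2 × 5.315 × 10⁻²⁶ × 5.303 × 10⁻²⁰) = 7.508 × 10⁻²³ kg·m/s.
λ = h/p = 8.83 × 10⁻¹² m = 8830 fm.

λ = 8830 fm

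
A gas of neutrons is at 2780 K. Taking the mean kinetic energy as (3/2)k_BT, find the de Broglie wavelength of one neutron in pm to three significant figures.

KE = (3/2)k_BT = 1.5 × 1.381 × 10⁻²³ × 2780 = 5.759 × 10⁻²⁰ J.
p = √(2mKE) = √(2 × 1.675 × 10⁻²⁷ × 5.759 × 10⁻²⁰) = 1.389 × 10⁻²³ kg·m/s.
λ = h/p = 4.77 × 10⁻¹¹ m = 47.7 pm.

λ = 47.7 pm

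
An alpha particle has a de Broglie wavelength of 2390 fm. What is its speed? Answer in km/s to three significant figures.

p = h/λ = 6.626 × 10⁻³⁴ / 2.390 × 10⁻¹² = 2.772 × 10⁻²² kg·m/s.
v = p/m = 2.772 × 10⁻²² / 6.645 × 10⁻²⁷ = 4.17 × 10⁴ m/s = 41.7 km/s.

v = 41.7 km/s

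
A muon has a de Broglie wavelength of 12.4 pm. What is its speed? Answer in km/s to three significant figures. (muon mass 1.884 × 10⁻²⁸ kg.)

v = 284 km/s

p = h/λ = 6.626 × 10⁻³⁴ / 1.240 × 10⁻¹¹ = 5.344 × 10⁻²³ kg·m/s.
v = p/m = 5.344 × 10⁻²³ / 1.884 × 10⁻²⁸ = 2.84 × 10⁵ m/s = 284 km/s.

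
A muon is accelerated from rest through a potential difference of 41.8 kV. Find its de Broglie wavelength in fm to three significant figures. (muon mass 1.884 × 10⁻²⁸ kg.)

λ = 417 fm

KE = eV = 1.602 × 10⁻¹⁹ × 4.180 × 10⁴ = 6.696 × 10⁻¹⁵ J.
p = √(2mKE) = √(2 × 1.884 × 10⁻²⁸ × 6.696 × 10⁻¹⁵) = 1.588 × 10⁻²¹ kg·m/s.
λ = h/p = 6.626 × 10⁻³⁴ / 1.588 × 10⁻²¹ = 4.17 × 10⁻¹³ m = 417 fm.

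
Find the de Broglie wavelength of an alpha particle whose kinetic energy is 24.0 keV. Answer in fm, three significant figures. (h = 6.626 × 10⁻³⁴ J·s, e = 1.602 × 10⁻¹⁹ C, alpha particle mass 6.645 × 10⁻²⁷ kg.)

KE = 24.0 keV = 3.845 × 10⁻¹⁵ J.
p = √(2mKE) = √(2 × 6.645 × 10⁻²⁷ × 3.845 × 10⁻¹⁵) = 7.148 × 10⁻²¹ kg·m/s.
λ = h/p = 6.626 × 10⁻³⁴ / 7.148 × 10⁻²¹ = 9.27 × 10⁻¹⁴ m = 92.7 fm.

λ = 92.7 fm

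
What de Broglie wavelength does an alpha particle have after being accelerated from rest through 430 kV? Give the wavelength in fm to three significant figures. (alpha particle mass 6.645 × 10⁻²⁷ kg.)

KE = 2eV = 2 × 1.602 × 10⁻¹⁹ × 4.300 × 10⁵ = 1.378 × 10⁻¹³ J.
p = √(2mKE) = √(2 × 6.645 × 10⁻²⁷ × 1.378 × 10⁻¹³) = 4.279 × 10⁻²⁰ kg·m/s.
λ = h/p = 6.626 × 10⁻³⁴ / 4.279 × 10⁻²⁰ = 1.55 × 10⁻¹⁴ m = 15.5 fm.

λ = 15.5 fm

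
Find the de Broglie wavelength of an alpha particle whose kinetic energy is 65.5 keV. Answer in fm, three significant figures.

λ = 56.1 fm

KE = 65.5 keV = 1.049 × 10⁻¹⁴ J.
p = √(2mKE) = √(2 × 6.645 × 10⁻²⁷ × 1.049 × 10⁻¹⁴) = 1.181 × 10⁻²⁰ kg·m/s.
λ = h/p = 6.626 × 10⁻³⁴ / 1.181 × 10⁻²⁰ = 5.61 × 10⁻¹⁴ m = 56.1 fm.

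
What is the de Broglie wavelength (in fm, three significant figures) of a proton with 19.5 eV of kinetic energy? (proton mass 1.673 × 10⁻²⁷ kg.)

λ = 6480 fm

KE = 19.5 eV = 3.124 × 10⁻¹⁸ J.
p = √(2mKE) = √(2 × 1.673 × 10⁻²⁷ × 3.124 × 10⁻¹⁸) = 1.022 × 10⁻²² kg·m/s.
λ = h/p = 6.626 × 10⁻³⁴ / 1.022 × 10⁻²² = 6.48 × 10⁻¹² m = 6480 fm.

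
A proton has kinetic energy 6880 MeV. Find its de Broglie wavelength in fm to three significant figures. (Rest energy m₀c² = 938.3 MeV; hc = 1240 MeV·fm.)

Total energy E = KE + m₀c² = 6880 + 938.3 = 7818.3 MeV.
(pc)² = E² − (m₀c²)² = (7818.3)² − (938.3)² = 6.025 × 10⁷ MeV², so pc = 7762 MeV.
λ = hc/(pc) = 1240 MeV·fm / 7762 MeV = 0.160 fm.

λ = 0.160 fm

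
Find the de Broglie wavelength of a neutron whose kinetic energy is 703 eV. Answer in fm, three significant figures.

λ = 1080 fm

KE = 703 eV = 1.126 × 10⁻¹⁶ J.
p = √(2mKE) = √(2 × 1.675 × 10⁻²⁷ × 1.126 × 10⁻¹⁶) = 6.142 × 10⁻²² kg·m/s.
λ = h/p = 6.626 × 10⁻³⁴ / 6.142 × 10⁻²² = 1.08 × 10⁻¹² m = 1080 fm.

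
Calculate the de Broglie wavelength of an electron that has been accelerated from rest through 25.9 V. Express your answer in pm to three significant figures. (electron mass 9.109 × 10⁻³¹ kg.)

λ = 241 pm

KE = eV = 1.602 × 10⁻¹⁹ × 25.90 = 4.149 × 10⁻¹⁸ J.
p = √(2mKE) = √(2 × 9.109 × 10⁻³¹ × 4.149 × 10⁻¹⁸) = 2.749 × 10⁻²⁴ kg·m/s.
λ = h/p = 6.626 × 10⁻³⁴ / 2.749 × 10⁻²⁴ = 2.41 × 10⁻¹⁰ m = 241 pm.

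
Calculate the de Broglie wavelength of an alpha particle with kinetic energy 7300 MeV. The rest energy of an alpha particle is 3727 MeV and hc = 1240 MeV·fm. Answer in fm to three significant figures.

Total energy E = KE + m₀c² = 7300 + 3727 = 11027 MeV.
(pc)² = E² − (m₀c²)² = (11027)² − (3727)² = 1.077 × 10⁸ MeV², so pc = 1.038 × 10⁴ MeV.
λ = hc/(pc) = 1240 MeV·fm / 1.038 × 10⁴ MeV = 0.119 fm.

λ = 0.119 fm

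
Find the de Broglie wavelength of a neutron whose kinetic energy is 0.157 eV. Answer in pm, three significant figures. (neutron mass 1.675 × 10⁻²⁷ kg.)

KE = 0.157 eV = 2.515 × 10⁻²⁰ J.
p = √(2mKE) = √(2 × 1.675 × 10⁻²⁷ × 2.515 × 10⁻²⁰) = 9.179 × 10⁻²⁴ kg·m/s.
λ = h/p = 6.626 × 10⁻³⁴ / 9.179 × 10⁻²⁴ = 7.22 × 10⁻¹¹ m = 72.2 pm.

λ = 72.2 pm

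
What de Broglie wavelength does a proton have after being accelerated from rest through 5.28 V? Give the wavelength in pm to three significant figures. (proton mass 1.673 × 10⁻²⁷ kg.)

λ = 12.5 pm

KE = eV = 1.602 × 10⁻¹⁹ × 5.280 = 8.459 × 10⁻¹⁹ J.
p = √(2mKE) = √(2 × 1.673 × 10⁻²⁷ × 8.459 × 10⁻¹⁹) = 5.320 × 10⁻²³ kg·m/s.
λ = h/p = 6.626 × 10⁻³⁴ / 5.320 × 10⁻²³ = 1.25 × 10⁻¹¹ m = 12.5 pm.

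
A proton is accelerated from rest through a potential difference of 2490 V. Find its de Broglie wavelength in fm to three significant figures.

KE = eV = 1.602 × 10⁻¹⁹ × 2490 = 3.989 × 10⁻¹⁶ J.
p = √(2mKE) = √(2 × 1.673 × 10⁻²⁷ × 3.989 × 10⁻¹⁶) = 1.155 × 10⁻²¹ kg·m/s.
λ = h/p = 6.626 × 10⁻³⁴ / 1.155 × 10⁻²¹ = 5.74 × 10⁻¹³ m = 574 fm.

λ = 574 fm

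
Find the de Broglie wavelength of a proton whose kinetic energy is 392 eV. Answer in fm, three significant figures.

KE = 392 eV = 6.280 × 10⁻¹⁷ J.
p = √(2mKE) = √(2 × 1.673 × 10⁻²⁷ × 6.280 × 10⁻¹⁷) = 4.584 × 10⁻²² kg·m/s.
λ = h/p = 6.626 × 10⁻³⁴ / 4.584 × 10⁻²² = 1.45 × 10⁻¹² m = 1450 fm.

λ = 1450 fm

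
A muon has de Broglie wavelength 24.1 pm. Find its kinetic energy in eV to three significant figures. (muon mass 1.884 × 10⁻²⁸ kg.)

p = h/λ = 6.626 × 10⁻³⁴ / 2.410 × 10⁻¹¹ = 2.749 × 10⁻²³ kg·m/s.
KE = p²/(2m) = (2.749 × 10⁻²³)² / (2 × 1.884 × 10⁻²⁸) = 2.006 × 10⁻¹⁸ J = 12.5 eV.

KE = 12.5 eV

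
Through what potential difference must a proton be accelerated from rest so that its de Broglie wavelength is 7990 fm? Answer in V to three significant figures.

p = h/λ = 6.626 × 10⁻³⁴ / 7.990 × 10⁻¹² = 8.293 × 10⁻²³ kg·m/s.
KE = p²/(2m) = 2.055 × 10⁻¹⁸ J.
V = KE/e = 2.055 × 10⁻¹⁸ / (1.602 × 10⁻¹⁹) = 12.8 V.

V = 12.8 V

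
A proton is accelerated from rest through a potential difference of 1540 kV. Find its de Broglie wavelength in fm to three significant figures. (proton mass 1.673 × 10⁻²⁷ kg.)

KE = eV = 1.602 × 10⁻¹⁹ × 1.540 × 10⁶ = 2.467 × 10⁻¹³ J.
p = √(2mKE) = √(2 × 1.673 × 10⁻²⁷ × 2.467 × 10⁻¹³) = 2.873 × 10⁻²⁰ kg·m/s.
λ = h/p = 6.626 × 10⁻³⁴ / 2.873 × 10⁻²⁰ = 2.31 × 10⁻¹⁴ m = 23.1 fm.

λ = 23.1 fm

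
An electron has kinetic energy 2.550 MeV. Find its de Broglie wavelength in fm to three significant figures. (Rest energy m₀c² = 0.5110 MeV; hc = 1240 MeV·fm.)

Total energy E = KE + m₀c² = 2.550 + 0.5110 = 3.0610 MeV.
(pc)² = E² − (m₀c²)² = (3.0610)² − (0.5110)² = 9.109 MeV², so pc = 3.018 MeV.
λ = hc/(pc) = 1240 MeV·fm / 3.018 MeV = 411 fm.

λ = 411 fm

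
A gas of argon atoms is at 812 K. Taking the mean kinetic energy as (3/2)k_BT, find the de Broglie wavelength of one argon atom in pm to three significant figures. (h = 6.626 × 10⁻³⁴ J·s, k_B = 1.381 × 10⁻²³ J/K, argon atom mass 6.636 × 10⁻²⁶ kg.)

λ = 14.0 pm

KE = (3/2)k_BT = 1.5 × 1.381 × 10⁻²³ × 812 = 1.682 × 10⁻²⁰ J.
p = √(2mKE) = √(2 × 6.636 × 10⁻²⁶ × 1.682 × 10⁻²⁰) = 4.725 × 10⁻²³ kg·m/s.
λ = h/p = 1.40 × 10⁻¹¹ m = 14.0 pm.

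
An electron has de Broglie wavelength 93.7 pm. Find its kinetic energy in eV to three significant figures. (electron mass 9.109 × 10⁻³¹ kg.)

KE = 171 eV

p = h/λ = 6.626 × 10⁻³⁴ / 9.370 × 10⁻¹¹ = 7.072 × 10⁻²⁴ kg·m/s.
KE = p²/(2m) = (7.072 × 10⁻²⁴)² / (2 × 9.109 × 10⁻³¹) = 2.745 × 10⁻¹⁷ J = 171 eV.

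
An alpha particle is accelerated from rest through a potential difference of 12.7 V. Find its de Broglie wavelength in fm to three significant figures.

KE = 2eV = 2 × 1.602 × 10⁻¹⁹ × 12.70 = 4.069 × 10⁻¹⁸ J.
p = √(2mKE) = √(2 × 6.645 × 10⁻²⁷ × 4.069 × 10⁻¹⁸) = 2.325 × 10⁻²² kg·m/s.
λ = h/p = 6.626 × 10⁻³⁴ / 2.325 × 10⁻²² = 2.85 × 10⁻¹² m = 2850 fm.

λ = 2850 fm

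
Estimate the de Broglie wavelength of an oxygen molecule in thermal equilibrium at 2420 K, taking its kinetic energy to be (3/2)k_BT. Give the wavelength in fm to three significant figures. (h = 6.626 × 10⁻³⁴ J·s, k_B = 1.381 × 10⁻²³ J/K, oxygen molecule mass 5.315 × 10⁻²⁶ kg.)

λ = 9080 fm

KE = (3/2)k_BT = 1.5 × 1.381 × 10⁻²³ × 2420 = 5.013 × 10⁻²⁰ J.
p = √(2mKE) = √(2 × 5.315 × 10⁻²⁶ × 5.013 × 10⁻²⁰) = 7.300 × 10⁻²³ kg·m/s.
λ = h/p = 9.08 × 10⁻¹² m = 9080 fm.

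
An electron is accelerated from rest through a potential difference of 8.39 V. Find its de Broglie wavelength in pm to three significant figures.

λ = 423 pm

KE = eV = 1.602 × 10⁻¹⁹ × 8.390 = 1.344 × 10⁻¹⁸ J.
p = √(2mKE) = √(2 × 9.109 × 10⁻³¹ × 1.344 × 10⁻¹⁸) = 1.565 × 10⁻²⁴ kg·m/s.
λ = h/p = 6.626 × 10⁻³⁴ / 1.565 × 10⁻²⁴ = 4.23 × 10⁻¹⁰ m = 423 pm.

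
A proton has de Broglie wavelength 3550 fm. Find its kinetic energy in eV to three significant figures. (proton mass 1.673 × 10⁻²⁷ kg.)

p = h/λ = 6.626 × 10⁻³⁴ / 3.550 × 10⁻¹² = 1.866 × 10⁻²² kg·m/s.
KE = p²/(2m) = (1.866 × 10⁻²²)² / (2 × 1.673 × 10⁻²⁷) = 1.041 × 10⁻¹⁷ J = 65.0 eV.

KE = 65.0 eV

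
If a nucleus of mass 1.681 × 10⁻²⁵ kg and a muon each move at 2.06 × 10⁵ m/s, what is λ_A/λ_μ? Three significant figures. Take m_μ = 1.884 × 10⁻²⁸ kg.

At fixed v, p = mv so λ = h/(mv) ∝ 1/m.
λ_A/λ_μ = m_μ/m_A = 1.884 × 10⁻²⁸/1.681 × 10⁻²⁵ = 1.12 × 10⁻³.

λ_A/λ_μ = 1.12 × 10⁻³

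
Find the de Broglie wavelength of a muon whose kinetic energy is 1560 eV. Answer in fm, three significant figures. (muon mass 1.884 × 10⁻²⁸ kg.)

KE = 1560 eV = 2.499 × 10⁻¹⁶ J.
p = √(2mKE) = √(2 × 1.884 × 10⁻²⁸ × 2.499 × 10⁻¹⁶) = 3.069 × 10⁻²² kg·m/s.
λ = h/p = 6.626 × 10⁻³⁴ / 3.069 × 10⁻²² = 2.16 × 10⁻¹² m = 2160 fm.

λ = 2160 fm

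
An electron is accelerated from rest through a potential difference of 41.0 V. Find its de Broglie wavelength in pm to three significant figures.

KE = eV = 1.602 × 10⁻¹⁹ × 41.00 = 6.568 × 10⁻¹⁸ J.
p = √(2mKE) = √(2 × 9.109 × 10⁻³¹ × 6.568 × 10⁻¹⁸) = 3.459 × 10⁻²⁴ kg·m/s.
λ = h/p = 6.626 × 10⁻³⁴ / 3.459 × 10⁻²⁴ = 1.92 × 10⁻¹⁰ m = 192 pm.

λ = 192 pm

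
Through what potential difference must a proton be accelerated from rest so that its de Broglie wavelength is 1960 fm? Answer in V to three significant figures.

p = h/λ = 6.626 × 10⁻³⁴ / 1.960 × 10⁻¹² = 3.381 × 10⁻²² kg·m/s.
KE = p²/(2m) = 3.416 × 10⁻¹⁷ J.
V = KE/e = 3.416 × 10⁻¹⁷ / (1.602 × 10⁻¹⁹) = 213 V.

V = 213 V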